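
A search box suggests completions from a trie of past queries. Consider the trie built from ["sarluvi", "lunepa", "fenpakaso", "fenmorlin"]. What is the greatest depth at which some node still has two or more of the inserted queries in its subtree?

Look for the deepest trie node that still has at least two words in its subtree.
"fenmorlin" and "fenpakaso" agree on "fen" (3 characters) before diverging; nothing deeper is shared.
Longest shared-prefix length: 3

3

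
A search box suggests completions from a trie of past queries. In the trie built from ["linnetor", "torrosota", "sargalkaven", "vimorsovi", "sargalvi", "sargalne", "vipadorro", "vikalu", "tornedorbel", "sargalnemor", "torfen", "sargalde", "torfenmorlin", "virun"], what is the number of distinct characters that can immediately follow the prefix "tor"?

Follow the path "tor" to its node, then look at its outgoing edges.
Distinct next characters after "tor": f, n, r.
That node has 3 child edges.

3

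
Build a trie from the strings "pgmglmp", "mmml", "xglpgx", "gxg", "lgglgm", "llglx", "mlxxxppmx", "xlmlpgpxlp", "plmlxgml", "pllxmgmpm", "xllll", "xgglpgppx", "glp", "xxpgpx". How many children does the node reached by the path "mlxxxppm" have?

1

Walk "mlxxxppm" from the root, arriving at one node.
Distinct next characters after "mlxxxppm": x.
That node has 1 child edge.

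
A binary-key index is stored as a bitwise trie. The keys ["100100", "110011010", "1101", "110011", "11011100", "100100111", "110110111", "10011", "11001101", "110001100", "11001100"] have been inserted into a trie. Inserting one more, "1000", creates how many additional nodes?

The longest prefix of "1000" already in the trie is "100" (length 3).
So 4 − 3 = 1 new nodes.

1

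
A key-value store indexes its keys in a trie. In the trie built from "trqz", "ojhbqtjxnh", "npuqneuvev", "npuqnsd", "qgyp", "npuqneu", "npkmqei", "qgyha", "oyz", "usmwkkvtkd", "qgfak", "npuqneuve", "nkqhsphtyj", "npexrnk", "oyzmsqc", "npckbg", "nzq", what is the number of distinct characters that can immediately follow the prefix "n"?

3

Walk "n" from the root, arriving at one node.
Characters that immediately follow "n" among the stored strings: {k, p, z}.
That node has 3 child edges.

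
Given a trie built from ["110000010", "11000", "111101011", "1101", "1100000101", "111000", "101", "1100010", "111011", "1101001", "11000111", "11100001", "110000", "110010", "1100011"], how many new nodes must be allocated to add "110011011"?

4

The longest prefix of "110011011" already in the trie is "11001" (length 5).
Each of the 4 remaining characters creates one node.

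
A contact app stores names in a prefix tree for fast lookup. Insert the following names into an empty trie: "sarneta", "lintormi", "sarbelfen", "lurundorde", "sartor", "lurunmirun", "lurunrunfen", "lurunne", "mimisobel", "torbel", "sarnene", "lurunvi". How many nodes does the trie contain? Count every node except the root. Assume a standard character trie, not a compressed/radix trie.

Insert word by word; a character creates a node only if that edge doesn't already exist:
  "sarneta" → 7 new (s, a, r, n, e, t, a)
  "lintormi" → 8 new (l, i, n, t, o, r, m, i)
  "sarbelfen" → prefix "sar" already present; 6 new (b, e, l, f, e, n)
  "lurundorde" → prefix "l" already present; 9 new (u, r, u, n, d, o, r, d, e)
  "sartor" → prefix "sar" already present; 3 new (t, o, r)
  "lurunmirun" → prefix "lurun" already present; 5 new (m, i, r, u, n)
  "lurunrunfen" → prefix "lurun" already present; 6 new (r, u, n, f, e, n)
  "lurunne" → prefix "lurun" already present; 2 new (n, e)
  "mimisobel" → 9 new (m, i, m, i, s, o, b, e, l)
  "torbel" → 6 new (t, o, r, b, e, l)
  "sarnene" → prefix "sarne" already present; 2 new (n, e)
  "lurunvi" → prefix "lurun" already present; 2 new (v, i)
Total nodes = 7 + 8 + 6 + 9 + 3 + 5 + 6 + 2 + 9 + 6 + 2 + 2 = 65

65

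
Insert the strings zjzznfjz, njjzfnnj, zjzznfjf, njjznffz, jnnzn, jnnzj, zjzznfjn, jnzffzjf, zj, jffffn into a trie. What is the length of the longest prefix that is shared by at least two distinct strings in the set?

Equivalently: take the maximum, over all pairs, of their longest common prefix length.
e.g. "zjzznfjf" and "zjzznfjn" share the prefix "zjzznfj" of length 7; no pair shares a longer one.
Longest shared-prefix length: 7

7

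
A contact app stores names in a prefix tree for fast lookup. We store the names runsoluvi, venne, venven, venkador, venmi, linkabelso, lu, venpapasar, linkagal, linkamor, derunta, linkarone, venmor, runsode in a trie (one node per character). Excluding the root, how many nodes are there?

For each word, the new-node count is its length minus the longest prefix already in the trie:
  "runsoluvi" → 9 new (r, u, n, s, o, l, u, v, i)
  "venne" → 5 new (v, e, n, n, e)
  "venven" → prefix "ven" already present; 3 new (v, e, n)
  "venkador" → prefix "ven" already present; 5 new (k, a, d, o, r)
  "venmi" → prefix "ven" already present; 2 new (m, i)
  "linkabelso" → 10 new (l, i, n, k, a, b, e, l, s, o)
  "lu" → prefix "l" already present; 1 new (u)
  "venpapasar" → prefix "ven" already present; 7 new (p, a, p, a, s, a, r)
  "linkagal" → prefix "linka" already present; 3 new (g, a, l)
  "linkamor" → prefix "linka" already present; 3 new (m, o, r)
  "derunta" → 7 new (d, e, r, u, n, t, a)
  "linkarone" → prefix "linka" already present; 4 new (r, o, n, e)
  "venmor" → prefix "venm" already present; 2 new (o, r)
  "runsode" → prefix "runso" already present; 2 new (d, e)
Total nodes = 9 + 5 + 3 + 5 + 2 + 10 + 1 + 7 + 3 + 3 + 7 + 4 + 2 + 2 = 63

63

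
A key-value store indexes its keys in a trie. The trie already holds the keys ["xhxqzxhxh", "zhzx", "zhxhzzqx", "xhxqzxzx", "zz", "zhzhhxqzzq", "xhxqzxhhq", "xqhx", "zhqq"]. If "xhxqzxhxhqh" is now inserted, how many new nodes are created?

2

"xhxqzxhxh" is already a path in the trie; the remaining "qh" must be added.
Each of the 2 remaining characters creates one node.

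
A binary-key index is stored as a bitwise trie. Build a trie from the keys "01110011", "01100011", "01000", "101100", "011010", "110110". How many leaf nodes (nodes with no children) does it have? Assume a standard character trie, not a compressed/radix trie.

A leaf is a node with no children — equivalently, the end of a word that is not a proper prefix of any other stored word.
Those words: "01000", "01100011", "011010", "01110011", "101100", "110110"
Leaf count: 6

6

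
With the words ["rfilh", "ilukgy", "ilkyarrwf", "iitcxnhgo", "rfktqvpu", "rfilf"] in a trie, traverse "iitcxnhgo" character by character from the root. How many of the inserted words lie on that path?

1

Check each prefix of "iitcxnhgo" against the stored set — each match is an end-marker on the path.
Prefixes of the query that are stored words: "iitcxnhgo"
Count: 1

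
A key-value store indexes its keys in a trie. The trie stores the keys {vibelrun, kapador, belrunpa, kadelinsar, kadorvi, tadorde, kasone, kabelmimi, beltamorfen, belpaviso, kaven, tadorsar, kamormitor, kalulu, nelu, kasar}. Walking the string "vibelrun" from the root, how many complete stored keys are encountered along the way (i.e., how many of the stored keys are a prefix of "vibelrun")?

1

Check each prefix of "vibelrun" against the stored set — each match is an end-marker on the path.
Prefixes of the query that are stored words: "vibelrun"
Count: 1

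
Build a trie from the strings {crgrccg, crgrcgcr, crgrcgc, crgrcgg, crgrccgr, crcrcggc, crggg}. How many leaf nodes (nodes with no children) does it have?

Leaves are exactly the stored words that no other stored word extends.
Those words: "crcrcggc", "crggg", "crgrccgr", "crgrcgcr", "crgrcgg"
Leaf count: 5

5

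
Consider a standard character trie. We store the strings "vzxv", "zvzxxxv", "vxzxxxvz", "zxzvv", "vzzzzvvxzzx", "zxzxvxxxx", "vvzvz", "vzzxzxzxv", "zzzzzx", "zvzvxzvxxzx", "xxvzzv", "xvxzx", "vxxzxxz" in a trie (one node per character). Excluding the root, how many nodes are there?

75

Count nodes per top-level branch (shared prefixes stored once):
  'v'-branch (vvzvz, vxxzxxz, vxzxxxvz, vzxv, vzzxzxzxv, vzzzzvvxzzx): 35 nodes
  'x'-branch (xvxzx, xxvzzv): 10 nodes
  'z'-branch (zvzvxzvxxzx, zvzxxxv, zxzvv, zxzxvxxxx, zzzzzx): 30 nodes
Sum: 75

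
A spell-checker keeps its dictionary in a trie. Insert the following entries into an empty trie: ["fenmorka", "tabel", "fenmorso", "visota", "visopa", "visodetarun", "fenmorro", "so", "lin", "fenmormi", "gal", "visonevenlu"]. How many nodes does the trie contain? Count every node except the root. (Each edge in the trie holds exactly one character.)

49

For each word, the new-node count is its length minus the longest prefix already in the trie:
  "fenmorka" → 8 new (f, e, n, m, o, r, k, a)
  "tabel" → 5 new (t, a, b, e, l)
  "fenmorso" → prefix "fenmor" already present; 2 new (s, o)
  "visota" → 6 new (v, i, s, o, t, a)
  "visopa" → prefix "viso" already present; 2 new (p, a)
  "visodetarun" → prefix "viso" already present; 7 new (d, e, t, a, r, u, n)
  "fenmorro" → prefix "fenmor" already present; 2 new (r, o)
  "so" → 2 new (s, o)
  "lin" → 3 new (l, i, n)
  "fenmormi" → prefix "fenmor" already present; 2 new (m, i)
  "gal" → 3 new (g, a, l)
  "visonevenlu" → prefix "viso" already present; 7 new (n, e, v, e, n, l, u)
Total nodes = 8 + 5 + 2 + 6 + 2 + 7 + 2 + 2 + 3 + 2 + 3 + 7 = 49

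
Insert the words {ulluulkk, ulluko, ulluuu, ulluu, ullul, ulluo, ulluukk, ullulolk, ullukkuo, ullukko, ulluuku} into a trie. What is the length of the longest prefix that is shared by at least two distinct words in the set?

6

Look for the deepest trie node that still has at least two words in its subtree.
e.g. "ullukko" and "ullukkuo" share the prefix "ullukk" of length 6; no pair shares a longer one.
Longest shared-prefix length: 6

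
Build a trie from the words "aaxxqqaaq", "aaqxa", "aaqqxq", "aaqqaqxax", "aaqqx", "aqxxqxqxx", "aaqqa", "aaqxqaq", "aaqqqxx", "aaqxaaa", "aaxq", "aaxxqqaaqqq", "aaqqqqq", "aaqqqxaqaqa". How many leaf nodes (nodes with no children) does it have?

A leaf is a node with no children — equivalently, the end of a word that is not a proper prefix of any other stored word.
Those words: "aaqqaqxax", "aaqqqqq", "aaqqqxaqaqa", "aaqqqxx", "aaqqxq", "aaqxaaa", "aaqxqaq", "aaxq", "aaxxqqaaqqq", "aqxxqxqxx"
Leaf count: 10

10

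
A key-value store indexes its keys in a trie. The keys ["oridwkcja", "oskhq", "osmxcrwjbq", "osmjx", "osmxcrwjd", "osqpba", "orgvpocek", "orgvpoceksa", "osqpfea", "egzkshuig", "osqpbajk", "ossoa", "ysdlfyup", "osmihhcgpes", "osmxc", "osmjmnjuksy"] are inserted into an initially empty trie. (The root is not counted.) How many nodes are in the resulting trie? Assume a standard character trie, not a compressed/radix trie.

For each word, the new-node count is its length minus the longest prefix already in the trie:
  "oridwkcja" → 9 new (o, r, i, d, w, k, c, j, a)
  "oskhq" → prefix "o" already present; 4 new (s, k, h, q)
  "osmxcrwjbq" → prefix "os" already present; 8 new (m, x, c, r, w, j, b, q)
  "osmjx" → prefix "osm" already present; 2 new (j, x)
  "osmxcrwjd" → prefix "osmxcrwj" already present; 1 new (d)
  "osqpba" → prefix "os" already present; 4 new (q, p, b, a)
  "orgvpocek" → prefix "or" already present; 7 new (g, v, p, o, c, e, k)
  "orgvpoceksa" → prefix "orgvpocek" already present; 2 new (s, a)
  "osqpfea" → prefix "osqp" already present; 3 new (f, e, a)
  "egzkshuig" → 9 new (e, g, z, k, s, h, u, i, g)
  "osqpbajk" → prefix "osqpba" already present; 2 new (j, k)
  "ossoa" → prefix "os" already present; 3 new (s, o, a)
  "ysdlfyup" → 8 new (y, s, d, l, f, y, u, p)
  "osmihhcgpes" → prefix "osm" already present; 8 new (i, h, h, c, g, p, e, s)
  "osmxc" → prefix "osmxc" already present; 0 new (none)
  "osmjmnjuksy" → prefix "osmj" already present; 7 new (m, n, j, u, k, s, y)
Total nodes = 9 + 4 + 8 + 2 + 1 + 4 + 7 + 2 + 3 + 9 + 2 + 3 + 8 + 8 + 0 + 7 = 77

77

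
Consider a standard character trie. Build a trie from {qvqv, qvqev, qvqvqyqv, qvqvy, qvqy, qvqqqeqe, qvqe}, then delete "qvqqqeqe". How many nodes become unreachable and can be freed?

After clearing the end-marker at "qvqqqeqe", prune upward until reaching a node still needed by another word.
The suffix "qqeqe" (5 nodes) is used only by "qvqqqeqe"; the node for "qvq" still has the child "v", so pruning stops there.
Nodes removed: 5

5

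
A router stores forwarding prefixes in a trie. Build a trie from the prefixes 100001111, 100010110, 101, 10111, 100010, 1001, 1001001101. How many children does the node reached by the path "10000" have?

Walk "10000" from the root, arriving at one node.
Characters that immediately follow "10000" among the stored strings: {1}.
That node has 1 child edge.

1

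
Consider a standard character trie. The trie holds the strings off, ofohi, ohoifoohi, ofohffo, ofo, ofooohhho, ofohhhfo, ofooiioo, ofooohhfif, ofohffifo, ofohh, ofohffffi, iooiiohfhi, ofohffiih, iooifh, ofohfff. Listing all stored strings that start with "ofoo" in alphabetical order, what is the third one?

ofooohhho

Filter for "ofoo…" and sort: "ofooiioo", "ofooohhfif", "ofooohhho"
Position 3: ofooohhho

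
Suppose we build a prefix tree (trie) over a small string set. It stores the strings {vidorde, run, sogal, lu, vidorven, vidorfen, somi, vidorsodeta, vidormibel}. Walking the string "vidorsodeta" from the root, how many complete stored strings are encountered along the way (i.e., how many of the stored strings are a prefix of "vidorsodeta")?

1

Walk "vidorsodeta" from the root; an end-of-word marker is hit whenever a stored word is a prefix of "vidorsodeta".
Prefixes of the query that are stored words: "vidorsodeta"
Count: 1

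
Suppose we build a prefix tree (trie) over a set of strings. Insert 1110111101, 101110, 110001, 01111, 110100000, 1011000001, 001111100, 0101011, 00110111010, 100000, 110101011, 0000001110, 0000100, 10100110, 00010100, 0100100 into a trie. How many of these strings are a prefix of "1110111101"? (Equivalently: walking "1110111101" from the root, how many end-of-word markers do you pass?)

Check each prefix of "1110111101" against the stored set — each match is an end-marker on the path.
Prefixes of the query that are stored words: "1110111101"
Count: 1

1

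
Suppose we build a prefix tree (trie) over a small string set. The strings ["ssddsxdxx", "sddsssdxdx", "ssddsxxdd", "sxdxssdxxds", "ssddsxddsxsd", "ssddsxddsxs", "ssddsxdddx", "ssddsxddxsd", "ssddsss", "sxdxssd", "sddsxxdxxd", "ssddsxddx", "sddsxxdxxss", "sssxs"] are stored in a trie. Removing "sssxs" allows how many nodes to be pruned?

3

After clearing the end-marker at "sssxs", prune upward until reaching a node still needed by another word.
The suffix "sxs" (3 nodes) is used only by "sssxs"; the node for "ss" still has the child "d", so pruning stops there.
Nodes removed: 3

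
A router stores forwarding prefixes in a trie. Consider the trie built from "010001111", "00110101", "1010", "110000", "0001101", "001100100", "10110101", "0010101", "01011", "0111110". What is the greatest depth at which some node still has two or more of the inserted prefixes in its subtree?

The deepest shared node is where two words last agree before diverging.
"001100100" and "00110101" agree on "00110" (5 characters) before diverging; nothing deeper is shared.
Longest shared-prefix length: 5

5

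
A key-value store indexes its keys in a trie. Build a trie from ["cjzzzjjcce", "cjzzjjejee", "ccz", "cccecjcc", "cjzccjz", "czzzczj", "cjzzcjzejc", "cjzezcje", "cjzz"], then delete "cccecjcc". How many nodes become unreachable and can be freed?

A node on "cccecjcc"'s path can go only if nothing else ends at it or branches off below it.
The suffix "cecjcc" (6 nodes) is used only by "cccecjcc"; the node for "cc" still has the child "z", so pruning stops there.
Nodes removed: 6

6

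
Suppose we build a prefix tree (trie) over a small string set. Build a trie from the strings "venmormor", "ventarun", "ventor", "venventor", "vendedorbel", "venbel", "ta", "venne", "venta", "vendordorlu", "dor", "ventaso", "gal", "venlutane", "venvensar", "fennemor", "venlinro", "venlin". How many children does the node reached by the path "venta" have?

Walk "venta" from the root, arriving at one node.
Distinct next characters after "venta": r, s.
That node has 2 child edges.

2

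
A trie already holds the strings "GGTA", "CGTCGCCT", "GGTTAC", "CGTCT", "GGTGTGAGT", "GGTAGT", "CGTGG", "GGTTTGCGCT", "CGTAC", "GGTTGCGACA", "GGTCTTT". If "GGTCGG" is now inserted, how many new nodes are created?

2

The longest prefix of "GGTCGG" already in the trie is "GGTC" (length 4).
So 6 − 4 = 2 new nodes.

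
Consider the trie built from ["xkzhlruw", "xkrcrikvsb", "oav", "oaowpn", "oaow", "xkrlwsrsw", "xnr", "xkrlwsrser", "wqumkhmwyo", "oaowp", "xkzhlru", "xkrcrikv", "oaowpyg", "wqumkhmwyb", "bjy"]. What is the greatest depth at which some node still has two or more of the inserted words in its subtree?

9

Equivalently: take the maximum, over all pairs, of their longest common prefix length.
"wqumkhmwyb" and "wqumkhmwyo" agree on "wqumkhmwy" (9 characters) before diverging; nothing deeper is shared.
Longest shared-prefix length: 9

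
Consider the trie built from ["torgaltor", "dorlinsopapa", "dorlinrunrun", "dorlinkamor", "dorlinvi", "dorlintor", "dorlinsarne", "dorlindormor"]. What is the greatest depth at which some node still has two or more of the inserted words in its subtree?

7

Look for the deepest trie node that still has at least two words in its subtree.
e.g. "dorlinsarne" and "dorlinsopapa" share the prefix "dorlins" of length 7; no pair shares a longer one.
Longest shared-prefix length: 7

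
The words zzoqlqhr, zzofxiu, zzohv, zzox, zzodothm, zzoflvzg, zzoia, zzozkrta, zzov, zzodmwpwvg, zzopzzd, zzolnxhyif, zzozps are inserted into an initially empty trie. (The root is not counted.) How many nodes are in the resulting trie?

For each word, the new-node count is its length minus the longest prefix already in the trie:
  "zzoqlqhr" → 8 new (z, z, o, q, l, q, h, r)
  "zzofxiu" → prefix "zzo" already present; 4 new (f, x, i, u)
  "zzohv" → prefix "zzo" already present; 2 new (h, v)
  "zzox" → prefix "zzo" already present; 1 new (x)
  "zzodothm" → prefix "zzo" already present; 5 new (d, o, t, h, m)
  "zzoflvzg" → prefix "zzof" already present; 4 new (l, v, z, g)
  "zzoia" → prefix "zzo" already present; 2 new (i, a)
  "zzozkrta" → prefix "zzo" already present; 5 new (z, k, r, t, a)
  "zzov" → prefix "zzo" already present; 1 new (v)
  "zzodmwpwvg" → prefix "zzod" already present; 6 new (m, w, p, w, v, g)
  "zzopzzd" → prefix "zzo" already present; 4 new (p, z, z, d)
  "zzolnxhyif" → prefix "zzo" already present; 7 new (l, n, x, h, y, i, f)
  "zzozps" → prefix "zzoz" already present; 2 new (p, s)
Total nodes = 8 + 4 + 2 + 1 + 5 + 4 + 2 + 5 + 1 + 6 + 4 + 7 + 2 = 51

51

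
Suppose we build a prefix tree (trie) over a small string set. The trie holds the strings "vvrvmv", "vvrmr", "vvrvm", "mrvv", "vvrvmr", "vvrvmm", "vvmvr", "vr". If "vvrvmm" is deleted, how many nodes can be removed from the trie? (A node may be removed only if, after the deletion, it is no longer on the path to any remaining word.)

1

A node on "vvrvmm"'s path can go only if nothing else ends at it or branches off below it.
The suffix "m" (1 node) is used only by "vvrvmm"; the node for "vvrvm" still has the child "v", so pruning stops there.
Nodes removed: 1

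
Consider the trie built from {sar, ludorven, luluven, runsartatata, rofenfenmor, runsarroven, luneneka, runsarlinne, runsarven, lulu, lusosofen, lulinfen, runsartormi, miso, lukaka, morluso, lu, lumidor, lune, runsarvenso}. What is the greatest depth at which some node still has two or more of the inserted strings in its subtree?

Look for the deepest trie node that still has at least two words in its subtree.
e.g. "runsarven" and "runsarvenso" share the prefix "runsarven" of length 9; no pair shares a longer one.
Longest shared-prefix length: 9

9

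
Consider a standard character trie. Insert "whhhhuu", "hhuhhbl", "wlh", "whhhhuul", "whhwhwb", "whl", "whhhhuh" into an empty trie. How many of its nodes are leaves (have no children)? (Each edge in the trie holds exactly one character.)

6

Leaves are exactly the stored words that no other stored word extends.
Those words: "hhuhhbl", "whhhhuh", "whhhhuul", "whhwhwb", "whl", "wlh"
Leaf count: 6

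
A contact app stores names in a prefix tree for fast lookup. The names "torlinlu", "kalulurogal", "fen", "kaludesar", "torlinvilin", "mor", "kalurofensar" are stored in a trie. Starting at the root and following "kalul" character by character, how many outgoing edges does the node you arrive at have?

1

The children of the "kalul" node are the distinct next characters among strings starting with "kalul".
Characters that immediately follow "kalul" among the stored strings: {u}.
That node has 1 child edge.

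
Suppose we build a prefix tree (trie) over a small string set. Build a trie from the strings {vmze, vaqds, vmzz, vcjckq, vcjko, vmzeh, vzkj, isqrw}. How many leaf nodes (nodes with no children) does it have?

7

Leaves are exactly the stored words that no other stored word extends.
Those words: "isqrw", "vaqds", "vcjckq", "vcjko", "vmzeh", "vmzz", "vzkj"
Leaf count: 7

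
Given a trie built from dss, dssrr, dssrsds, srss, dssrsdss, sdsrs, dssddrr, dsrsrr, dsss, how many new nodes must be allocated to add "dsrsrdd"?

Walking "dsrsrdd" from the root, the first 5 characters ("dsrsr") follow existing edges; "d" is the first miss.
So 7 − 5 = 2 new nodes.

2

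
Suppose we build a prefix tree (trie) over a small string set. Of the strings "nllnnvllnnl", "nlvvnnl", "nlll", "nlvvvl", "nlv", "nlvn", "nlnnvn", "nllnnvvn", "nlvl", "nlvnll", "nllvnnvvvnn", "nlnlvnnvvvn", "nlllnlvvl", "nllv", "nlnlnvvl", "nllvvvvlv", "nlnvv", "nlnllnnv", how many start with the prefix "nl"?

18

Walk to "nl"; the words in its subtree are exactly those with that prefix.
Words under "nl": nlll, nlllnlvvl, nllnnvllnnl, nllnnvvn, nllv, nllvnnvvvnn, nllvvvvlv, nlnllnnv, nlnlnvvl, nlnlvnnvvvn, nlnnvn, nlnvv, nlv, nlvl, nlvn, nlvnll, nlvvnnl, nlvvvl
Count: 18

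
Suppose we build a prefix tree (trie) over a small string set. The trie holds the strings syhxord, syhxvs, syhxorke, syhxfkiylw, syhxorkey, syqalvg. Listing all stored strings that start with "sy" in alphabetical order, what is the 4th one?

Words with prefix "sy", in lexicographic order: "syhxfkiylw", "syhxord", "syhxorke", "syhxorkey", "syhxvs", "syqalvg"
Position 4: syhxorkey

syhxorkey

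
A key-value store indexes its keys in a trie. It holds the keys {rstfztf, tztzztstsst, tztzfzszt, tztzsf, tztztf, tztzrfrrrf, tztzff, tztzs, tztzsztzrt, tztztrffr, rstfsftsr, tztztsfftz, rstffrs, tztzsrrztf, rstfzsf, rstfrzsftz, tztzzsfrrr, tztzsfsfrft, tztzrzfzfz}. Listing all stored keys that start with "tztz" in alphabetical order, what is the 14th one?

Words with prefix "tztz", in lexicographic order: "tztzff", "tztzfzszt", "tztzrfrrrf", "tztzrzfzfz", "tztzs", "tztzsf", "tztzsfsfrft", "tztzsrrztf", "tztzsztzrt", "tztztf", "tztztrffr", "tztztsfftz", "tztzzsfrrr", "tztzztstsst"
Position 14: tztzztstsst

tztzztstsst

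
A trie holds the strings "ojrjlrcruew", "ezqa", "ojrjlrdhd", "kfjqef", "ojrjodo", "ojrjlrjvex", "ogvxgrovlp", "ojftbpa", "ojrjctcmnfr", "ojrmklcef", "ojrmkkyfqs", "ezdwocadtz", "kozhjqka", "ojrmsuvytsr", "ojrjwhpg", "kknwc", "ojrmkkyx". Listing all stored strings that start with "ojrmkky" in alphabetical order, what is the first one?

ojrmkkyfqs

DFS of the "ojrmkky" subtree visits, in order: "ojrmkkyfqs", "ojrmkkyx"
Position 1: ojrmkkyfqs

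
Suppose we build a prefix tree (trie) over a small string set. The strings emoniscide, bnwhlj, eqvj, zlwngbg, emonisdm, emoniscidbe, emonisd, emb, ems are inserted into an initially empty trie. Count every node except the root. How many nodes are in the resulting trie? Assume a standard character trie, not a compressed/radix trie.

Trie structure (* marks end of a word):
(root)
├─ b
│  └─ n
│     └─ w
│        └─ h
│           └─ l
│              └─ j *
├─ e
│  ├─ m
│  │  ├─ b *
│  │  ├─ o
│  │  │  └─ n
│  │  │     └─ i
│  │  │        └─ s
│  │  │           ├─ c
│  │  │           │  └─ i
│  │  │           │     └─ d
│  │  │           │        ├─ b
│  │  │           │        │  └─ e *
│  │  │           │        └─ e *
│  │  │           └─ d *
│  │  │              └─ m *
│  │  └─ s *
│  └─ q
│     └─ v
│        └─ j *
└─ z
   └─ l
      └─ w
         └─ n
            └─ g
               └─ b
                  └─ g *
Counting every labelled node above: 32.

32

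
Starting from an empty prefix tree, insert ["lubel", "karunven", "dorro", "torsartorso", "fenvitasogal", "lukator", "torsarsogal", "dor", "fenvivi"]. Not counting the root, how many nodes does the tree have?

For each word, the new-node count is its length minus the longest prefix already in the trie:
  "lubel" → 5 new (l, u, b, e, l)
  "karunven" → 8 new (k, a, r, u, n, v, e, n)
  "dorro" → 5 new (d, o, r, r, o)
  "torsartorso" → 11 new (t, o, r, s, a, r, t, o, r, s, o)
  "fenvitasogal" → 12 new (f, e, n, v, i, t, a, s, o, g, a, l)
  "lukator" → prefix "lu" already present; 5 new (k, a, t, o, r)
  "torsarsogal" → prefix "torsar" already present; 5 new (s, o, g, a, l)
  "dor" → prefix "dor" already present; 0 new (none)
  "fenvivi" → prefix "fenvi" already present; 2 new (v, i)
Total nodes = 5 + 8 + 5 + 11 + 12 + 5 + 5 + 0 + 2 = 53

53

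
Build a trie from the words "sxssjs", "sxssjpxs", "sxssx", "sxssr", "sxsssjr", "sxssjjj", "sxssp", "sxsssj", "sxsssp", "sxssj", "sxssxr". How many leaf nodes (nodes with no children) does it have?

8

Leaves are exactly the stored words that no other stored word extends.
Those words: "sxssjjj", "sxssjpxs", "sxssjs", "sxssp", "sxssr", "sxsssjr", "sxsssp", "sxssxr"
Leaf count: 8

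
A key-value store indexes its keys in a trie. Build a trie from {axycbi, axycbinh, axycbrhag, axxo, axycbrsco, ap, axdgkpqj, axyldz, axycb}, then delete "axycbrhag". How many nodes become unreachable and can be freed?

3

Walk "axycbrhag" from the leaf back toward the root, removing each node that no remaining word uses.
The suffix "hag" (3 nodes) is used only by "axycbrhag"; the node for "axycbr" still has the child "s", so pruning stops there.
Nodes removed: 3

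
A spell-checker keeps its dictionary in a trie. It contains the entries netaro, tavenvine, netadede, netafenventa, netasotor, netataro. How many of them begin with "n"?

5

Traverse to the node for "n", then collect every word in that subtree.
Matches: "netadede", "netafenventa", "netaro", "netasotor", "netataro"
Count: 5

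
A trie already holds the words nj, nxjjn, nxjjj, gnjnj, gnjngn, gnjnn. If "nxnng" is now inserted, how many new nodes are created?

3

"nx" is already a path in the trie; the remaining "nng" must be added.
Each of the 3 remaining characters creates one node.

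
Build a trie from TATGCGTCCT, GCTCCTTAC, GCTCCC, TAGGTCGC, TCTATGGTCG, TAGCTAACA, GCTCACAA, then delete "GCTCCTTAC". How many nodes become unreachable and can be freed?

4

Walk "GCTCCTTAC" from the leaf back toward the root, removing each node that no remaining word uses.
The suffix "TTAC" (4 nodes) is used only by "GCTCCTTAC"; the node for "GCTCC" still has the child "C", so pruning stops there.
Nodes removed: 4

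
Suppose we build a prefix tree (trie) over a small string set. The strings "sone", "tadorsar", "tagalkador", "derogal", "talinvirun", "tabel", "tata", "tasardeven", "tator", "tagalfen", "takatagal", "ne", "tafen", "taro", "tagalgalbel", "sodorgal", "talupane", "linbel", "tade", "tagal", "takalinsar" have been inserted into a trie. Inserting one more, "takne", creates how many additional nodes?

2

"tak" is already a path in the trie; the remaining "ne" must be added.
Each of the 2 remaining characters creates one node.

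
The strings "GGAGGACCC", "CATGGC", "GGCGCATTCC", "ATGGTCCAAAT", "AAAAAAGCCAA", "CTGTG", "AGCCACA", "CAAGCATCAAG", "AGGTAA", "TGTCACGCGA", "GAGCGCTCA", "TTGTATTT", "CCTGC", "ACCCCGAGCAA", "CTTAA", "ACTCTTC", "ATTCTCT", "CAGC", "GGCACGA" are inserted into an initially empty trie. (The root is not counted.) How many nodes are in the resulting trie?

Count nodes per top-level branch (shared prefixes stored once):
  'A'-branch (AAAAAAGCCAA, ACCCCGAGCAA, ACTCTTC, AGCCACA, AGGTAA, ATGGTCCAAAT, ATTCTCT): 51 nodes
  'C'-branch (CAAGCATCAAG, CAGC, CATGGC, CCTGC, CTGTG, CTTAA): 28 nodes
  'G'-branch (GAGCGCTCA, GGAGGACCC, GGCACGA, GGCGCATTCC): 29 nodes
  'T'-branch (TGTCACGCGA, TTGTATTT): 17 nodes
Sum: 125

125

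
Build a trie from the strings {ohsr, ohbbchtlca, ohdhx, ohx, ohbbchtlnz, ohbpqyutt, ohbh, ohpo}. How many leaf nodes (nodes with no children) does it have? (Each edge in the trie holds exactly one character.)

8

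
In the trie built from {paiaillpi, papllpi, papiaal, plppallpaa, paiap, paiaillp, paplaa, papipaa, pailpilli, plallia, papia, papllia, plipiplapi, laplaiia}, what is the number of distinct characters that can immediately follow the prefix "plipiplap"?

1

Follow the path "plipiplap" to its node, then look at its outgoing edges.
Distinct next characters after "plipiplap": i.
That node has 1 child edge.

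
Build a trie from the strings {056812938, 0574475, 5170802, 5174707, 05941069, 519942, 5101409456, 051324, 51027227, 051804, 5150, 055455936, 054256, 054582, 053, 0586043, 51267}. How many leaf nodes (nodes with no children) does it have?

17

A leaf is a node with no children — equivalently, the end of a word that is not a proper prefix of any other stored word.
Those words: "051324", "051804", "053", "054256", "054582", "055455936", "056812938", "0574475", "0586043", "05941069", "5101409456", "51027227", "51267", "5150", "5170802", "5174707", "519942"
Leaf count: 17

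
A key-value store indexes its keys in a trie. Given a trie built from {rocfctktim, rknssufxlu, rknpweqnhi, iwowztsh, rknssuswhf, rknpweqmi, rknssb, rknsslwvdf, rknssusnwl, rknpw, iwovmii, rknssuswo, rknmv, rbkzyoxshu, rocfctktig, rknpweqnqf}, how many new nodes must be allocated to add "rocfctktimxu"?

2

"rocfctktim" is already a path in the trie; the remaining "xu" must be added.
New nodes needed: |"rocfctktimxu"| − 10 = 12 − 10 = 2.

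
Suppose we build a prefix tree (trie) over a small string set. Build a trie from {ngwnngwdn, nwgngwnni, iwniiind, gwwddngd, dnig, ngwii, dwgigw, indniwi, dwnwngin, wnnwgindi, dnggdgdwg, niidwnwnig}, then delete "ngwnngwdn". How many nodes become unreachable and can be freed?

6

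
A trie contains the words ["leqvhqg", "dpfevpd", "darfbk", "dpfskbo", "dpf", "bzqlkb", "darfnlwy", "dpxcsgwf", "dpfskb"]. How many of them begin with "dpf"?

Filter for entries beginning with "dpf":
Matches: "dpf", "dpfevpd", "dpfskb", "dpfskbo"
Count: 4

4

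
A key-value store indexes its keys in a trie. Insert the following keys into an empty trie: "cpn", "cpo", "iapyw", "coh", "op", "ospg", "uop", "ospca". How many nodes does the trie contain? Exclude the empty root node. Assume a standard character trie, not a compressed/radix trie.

21

Trie structure (* marks end of a word):
(root)
├─ c
│  ├─ o
│  │  └─ h *
│  └─ p
│     ├─ n *
│     └─ o *
├─ i
│  └─ a
│     └─ p
│        └─ y
│           └─ w *
├─ o
│  ├─ p *
│  └─ s
│     └─ p
│        ├─ c
│        │  └─ a *
│        └─ g *
└─ u
   └─ o
      └─ p *
Counting every labelled node above: 21.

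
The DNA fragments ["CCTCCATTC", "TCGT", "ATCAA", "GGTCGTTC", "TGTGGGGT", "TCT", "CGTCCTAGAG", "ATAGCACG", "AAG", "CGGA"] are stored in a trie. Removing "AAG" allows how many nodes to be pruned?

After clearing the end-marker at "AAG", prune upward until reaching a node still needed by another word.
The suffix "AG" (2 nodes) is used only by "AAG"; the node for "A" still has the child "T", so pruning stops there.
Nodes removed: 2

2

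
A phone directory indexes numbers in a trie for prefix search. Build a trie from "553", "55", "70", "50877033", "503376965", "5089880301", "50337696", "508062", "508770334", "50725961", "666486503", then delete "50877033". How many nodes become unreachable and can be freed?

0

A node on "50877033"'s path can go only if nothing else ends at it or branches off below it.
Every node on "50877033" is still needed (e.g. by "508770334"), so nothing is freed.
Nodes removed: 0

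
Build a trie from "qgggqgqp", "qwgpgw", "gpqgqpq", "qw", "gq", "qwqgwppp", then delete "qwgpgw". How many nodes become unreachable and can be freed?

4

A node on "qwgpgw"'s path can go only if nothing else ends at it or branches off below it.
The suffix "gpgw" (4 nodes) is used only by "qwgpgw"; the node for "qw" still has the child "q", so pruning stops there.
Nodes removed: 4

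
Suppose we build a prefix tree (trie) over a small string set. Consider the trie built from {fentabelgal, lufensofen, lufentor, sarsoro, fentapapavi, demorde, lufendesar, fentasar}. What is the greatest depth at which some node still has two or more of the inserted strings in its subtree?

5

Look for the deepest trie node that still has at least two words in its subtree.
"fentabelgal" and "fentapapavi" agree on "fenta" (5 characters) before diverging; nothing deeper is shared.
Longest shared-prefix length: 5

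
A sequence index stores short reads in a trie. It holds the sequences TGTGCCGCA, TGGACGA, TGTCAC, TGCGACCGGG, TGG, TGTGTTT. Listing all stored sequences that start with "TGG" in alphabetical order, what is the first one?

DFS of the "TGG" subtree visits, in order: "TGG", "TGGACGA"
Position 1: TGG

TGG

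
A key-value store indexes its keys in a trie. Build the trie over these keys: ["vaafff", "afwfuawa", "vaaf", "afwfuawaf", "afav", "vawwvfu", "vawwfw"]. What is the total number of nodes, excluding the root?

24

Trie structure (* marks end of a word):
(root)
├─ a
│  └─ f
│     ├─ a
│     │  └─ v *
│     └─ w
│        └─ f
│           └─ u
│              └─ a
│                 └─ w
│                    └─ a *
│                       └─ f *
└─ v
   └─ a
      ├─ a
      │  └─ f *
      │     └─ f
      │        └─ f *
      └─ w
         └─ w
            ├─ f
            │  └─ w *
            └─ v
               └─ f
                  └─ u *
Counting every labelled node above: 24.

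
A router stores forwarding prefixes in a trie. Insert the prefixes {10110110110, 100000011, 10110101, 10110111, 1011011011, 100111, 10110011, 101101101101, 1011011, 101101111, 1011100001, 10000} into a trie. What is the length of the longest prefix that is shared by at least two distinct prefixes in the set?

11

Equivalently: take the maximum, over all pairs, of their longest common prefix length.
"10110110110" and "101101101101" agree on "10110110110" (11 characters) before diverging; nothing deeper is shared.
Longest shared-prefix length: 11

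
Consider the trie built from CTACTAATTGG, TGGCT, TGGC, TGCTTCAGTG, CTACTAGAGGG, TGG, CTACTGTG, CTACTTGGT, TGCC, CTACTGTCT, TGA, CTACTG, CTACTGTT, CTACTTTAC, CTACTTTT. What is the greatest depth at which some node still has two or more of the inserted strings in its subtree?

Look for the deepest trie node that still has at least two words in its subtree.
"CTACTGTCT" and "CTACTGTG" agree on "CTACTGT" (7 characters) before diverging; nothing deeper is shared.
Longest shared-prefix length: 7

7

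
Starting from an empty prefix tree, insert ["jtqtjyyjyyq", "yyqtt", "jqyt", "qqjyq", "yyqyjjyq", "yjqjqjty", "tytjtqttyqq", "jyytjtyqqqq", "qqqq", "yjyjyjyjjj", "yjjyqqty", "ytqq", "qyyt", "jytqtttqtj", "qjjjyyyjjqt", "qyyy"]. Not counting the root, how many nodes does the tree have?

Insert word by word; a character creates a node only if that edge doesn't already exist:
  "jtqtjyyjyyq" → 11 new (j, t, q, t, j, y, y, j, y, y, q)
  "yyqtt" → 5 new (y, y, q, t, t)
  "jqyt" → prefix "j" already present; 3 new (q, y, t)
  "qqjyq" → 5 new (q, q, j, y, q)
  "yyqyjjyq" → prefix "yyq" already present; 5 new (y, j, j, y, q)
  "yjqjqjty" → prefix "y" already present; 7 new (j, q, j, q, j, t, y)
  "tytjtqttyqq" → 11 new (t, y, t, j, t, q, t, t, y, q, q)
  "jyytjtyqqqq" → prefix "j" already present; 10 new (y, y, t, j, t, y, q, q, q, q)
  "qqqq" → prefix "qq" already present; 2 new (q, q)
  "yjyjyjyjjj" → prefix "yj" already present; 8 new (y, j, y, j, y, j, j, j)
  "yjjyqqty" → prefix "yj" already present; 6 new (j, y, q, q, t, y)
  "ytqq" → prefix "y" already present; 3 new (t, q, q)
  "qyyt" → prefix "q" already present; 3 new (y, y, t)
  "jytqtttqtj" → prefix "jy" already present; 8 new (t, q, t, t, t, q, t, j)
  "qjjjyyyjjqt" → prefix "q" already present; 10 new (j, j, j, y, y, y, j, j, q, t)
  "qyyy" → prefix "qyy" already present; 1 new (y)
Total nodes = 11 + 5 + 3 + 5 + 5 + 7 + 11 + 10 + 2 + 8 + 6 + 3 + 3 + 8 + 10 + 1 = 98

98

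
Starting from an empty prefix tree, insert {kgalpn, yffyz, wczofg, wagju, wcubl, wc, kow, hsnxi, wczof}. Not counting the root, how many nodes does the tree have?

31

Trace insertions, counting only characters that open a new branch:
  "kgalpn" → 6 new (k, g, a, l, p, n)
  "yffyz" → 5 new (y, f, f, y, z)
  "wczofg" → 6 new (w, c, z, o, f, g)
  "wagju" → prefix "w" already present; 4 new (a, g, j, u)
  "wcubl" → prefix "wc" already present; 3 new (u, b, l)
  "wc" → prefix "wc" already present; 0 new (none)
  "kow" → prefix "k" already present; 2 new (o, w)
  "hsnxi" → 5 new (h, s, n, x, i)
  "wczof" → prefix "wczof" already present; 0 new (none)
Total nodes = 6 + 5 + 6 + 4 + 3 + 0 + 2 + 5 + 0 = 31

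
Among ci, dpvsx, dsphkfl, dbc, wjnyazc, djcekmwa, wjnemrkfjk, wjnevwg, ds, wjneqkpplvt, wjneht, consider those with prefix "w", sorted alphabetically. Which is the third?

wjneqkpplvt

DFS of the "w" subtree visits, in order: "wjneht", "wjnemrkfjk", "wjneqkpplvt", "wjnevwg", "wjnyazc"
The 3rd is wjneqkpplvt.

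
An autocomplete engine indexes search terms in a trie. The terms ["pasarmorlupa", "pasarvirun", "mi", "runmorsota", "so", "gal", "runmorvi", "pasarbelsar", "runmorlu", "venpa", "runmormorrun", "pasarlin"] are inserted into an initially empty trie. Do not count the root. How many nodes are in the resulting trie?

58

Trace insertions, counting only characters that open a new branch:
  "pasarmorlupa" → 12 new (p, a, s, a, r, m, o, r, l, u, p, a)
  "pasarvirun" → prefix "pasar" already present; 5 new (v, i, r, u, n)
  "mi" → 2 new (m, i)
  "runmorsota" → 10 new (r, u, n, m, o, r, s, o, t, a)
  "so" → 2 new (s, o)
  "gal" → 3 new (g, a, l)
  "runmorvi" → prefix "runmor" already present; 2 new (v, i)
  "pasarbelsar" → prefix "pasar" already present; 6 new (b, e, l, s, a, r)
  "runmorlu" → prefix "runmor" already present; 2 new (l, u)
  "venpa" → 5 new (v, e, n, p, a)
  "runmormorrun" → prefix "runmor" already present; 6 new (m, o, r, r, u, n)
  "pasarlin" → prefix "pasar" already present; 3 new (l, i, n)
Total nodes = 12 + 5 + 2 + 10 + 2 + 3 + 2 + 6 + 2 + 5 + 6 + 3 = 58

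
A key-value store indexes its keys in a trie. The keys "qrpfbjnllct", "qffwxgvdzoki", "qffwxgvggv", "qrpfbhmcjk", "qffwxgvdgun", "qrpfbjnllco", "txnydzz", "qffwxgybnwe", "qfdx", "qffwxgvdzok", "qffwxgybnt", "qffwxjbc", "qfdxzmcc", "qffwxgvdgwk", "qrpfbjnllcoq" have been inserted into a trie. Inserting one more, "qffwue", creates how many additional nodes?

Walking "qffwue" from the root, the first 4 characters ("qffw") follow existing edges; "u" is the first miss.
So 6 − 4 = 2 new nodes.

2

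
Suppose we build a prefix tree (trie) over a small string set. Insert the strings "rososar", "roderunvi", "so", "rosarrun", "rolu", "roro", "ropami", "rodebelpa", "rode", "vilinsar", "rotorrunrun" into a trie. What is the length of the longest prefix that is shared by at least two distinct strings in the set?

4

The deepest shared node is where two words last agree before diverging.
"rode" and "rodebelpa" agree on "rode" (4 characters) before diverging; nothing deeper is shared.
Longest shared-prefix length: 4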